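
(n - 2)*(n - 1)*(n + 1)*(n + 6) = n^4 + 4*n^3 - 13*n^2 - 4*n + 12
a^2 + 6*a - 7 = (a - 1)*(a + 7)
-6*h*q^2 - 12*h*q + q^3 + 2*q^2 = q*(-6*h + q)*(q + 2)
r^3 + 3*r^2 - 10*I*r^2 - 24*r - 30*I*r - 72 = (r + 3)*(r - 6*I)*(r - 4*I)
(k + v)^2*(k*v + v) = k^3*v + 2*k^2*v^2 + k^2*v + k*v^3 + 2*k*v^2 + v^3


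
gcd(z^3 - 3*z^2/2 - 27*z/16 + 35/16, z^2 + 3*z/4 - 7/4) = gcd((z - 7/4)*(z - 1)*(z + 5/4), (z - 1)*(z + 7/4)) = z - 1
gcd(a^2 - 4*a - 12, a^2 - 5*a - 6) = a - 6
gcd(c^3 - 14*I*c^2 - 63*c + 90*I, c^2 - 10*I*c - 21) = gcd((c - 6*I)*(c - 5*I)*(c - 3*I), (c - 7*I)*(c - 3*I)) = c - 3*I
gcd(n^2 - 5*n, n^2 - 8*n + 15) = n - 5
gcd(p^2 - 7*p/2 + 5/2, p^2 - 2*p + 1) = p - 1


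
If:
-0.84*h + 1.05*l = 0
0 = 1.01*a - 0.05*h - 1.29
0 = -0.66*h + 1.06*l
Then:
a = 1.28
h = 0.00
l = 0.00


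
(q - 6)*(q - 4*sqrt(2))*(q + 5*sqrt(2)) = q^3 - 6*q^2 + sqrt(2)*q^2 - 40*q - 6*sqrt(2)*q + 240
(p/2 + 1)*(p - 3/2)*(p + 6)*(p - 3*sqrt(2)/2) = p^4/2 - 3*sqrt(2)*p^3/4 + 13*p^3/4 - 39*sqrt(2)*p^2/8 - 9*p + 27*sqrt(2)/2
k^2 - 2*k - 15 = (k - 5)*(k + 3)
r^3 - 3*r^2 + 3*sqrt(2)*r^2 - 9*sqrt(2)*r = r*(r - 3)*(r + 3*sqrt(2))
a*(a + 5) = a^2 + 5*a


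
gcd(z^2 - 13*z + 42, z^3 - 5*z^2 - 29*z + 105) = z - 7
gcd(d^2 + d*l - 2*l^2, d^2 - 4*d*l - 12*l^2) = d + 2*l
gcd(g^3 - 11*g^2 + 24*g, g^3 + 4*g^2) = g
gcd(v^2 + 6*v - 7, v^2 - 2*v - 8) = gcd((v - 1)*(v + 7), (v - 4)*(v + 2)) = 1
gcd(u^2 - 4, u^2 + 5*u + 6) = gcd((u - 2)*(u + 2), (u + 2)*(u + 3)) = u + 2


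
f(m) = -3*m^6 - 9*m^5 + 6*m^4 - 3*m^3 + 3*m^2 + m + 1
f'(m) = -18*m^5 - 45*m^4 + 24*m^3 - 9*m^2 + 6*m + 1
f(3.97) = -19265.87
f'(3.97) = -27544.69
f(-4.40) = -4367.39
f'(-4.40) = 10574.43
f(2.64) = -1909.00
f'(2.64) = -4098.48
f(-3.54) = 209.79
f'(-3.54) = 1742.10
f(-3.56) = 173.90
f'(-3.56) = 1847.38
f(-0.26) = 1.03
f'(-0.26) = -1.77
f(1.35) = -38.15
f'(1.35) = -178.43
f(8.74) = -1762919.77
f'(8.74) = -1165161.42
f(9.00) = -2088332.00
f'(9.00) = -1341305.00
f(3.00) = -3938.00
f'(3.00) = -7433.00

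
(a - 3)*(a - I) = a^2 - 3*a - I*a + 3*I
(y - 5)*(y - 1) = y^2 - 6*y + 5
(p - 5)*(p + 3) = p^2 - 2*p - 15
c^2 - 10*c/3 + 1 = (c - 3)*(c - 1/3)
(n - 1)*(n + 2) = n^2 + n - 2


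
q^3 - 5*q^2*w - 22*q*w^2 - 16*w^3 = (q - 8*w)*(q + w)*(q + 2*w)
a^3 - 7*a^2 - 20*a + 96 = (a - 8)*(a - 3)*(a + 4)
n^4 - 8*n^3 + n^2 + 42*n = n*(n - 7)*(n - 3)*(n + 2)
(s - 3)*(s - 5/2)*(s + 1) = s^3 - 9*s^2/2 + 2*s + 15/2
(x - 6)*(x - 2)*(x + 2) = x^3 - 6*x^2 - 4*x + 24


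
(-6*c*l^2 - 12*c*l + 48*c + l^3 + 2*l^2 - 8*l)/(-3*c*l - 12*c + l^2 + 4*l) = (6*c*l - 12*c - l^2 + 2*l)/(3*c - l)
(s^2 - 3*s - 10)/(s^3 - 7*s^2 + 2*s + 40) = 1/(s - 4)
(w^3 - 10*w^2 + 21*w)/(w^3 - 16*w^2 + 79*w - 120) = w*(w - 7)/(w^2 - 13*w + 40)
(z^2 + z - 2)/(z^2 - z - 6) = (z - 1)/(z - 3)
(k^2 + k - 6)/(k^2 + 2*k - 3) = (k - 2)/(k - 1)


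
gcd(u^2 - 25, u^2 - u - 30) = u + 5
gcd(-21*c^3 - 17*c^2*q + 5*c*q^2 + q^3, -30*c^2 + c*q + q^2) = 1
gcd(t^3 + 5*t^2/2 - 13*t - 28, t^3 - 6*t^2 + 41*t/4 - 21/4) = t - 7/2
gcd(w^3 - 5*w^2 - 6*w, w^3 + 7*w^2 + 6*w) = w^2 + w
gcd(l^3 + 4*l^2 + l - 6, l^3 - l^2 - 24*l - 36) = l^2 + 5*l + 6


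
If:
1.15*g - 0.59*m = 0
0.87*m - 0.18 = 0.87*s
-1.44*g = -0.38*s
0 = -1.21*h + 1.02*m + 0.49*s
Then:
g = -0.11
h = -0.36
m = -0.22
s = -0.43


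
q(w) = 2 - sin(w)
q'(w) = -cos(w)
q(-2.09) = 2.87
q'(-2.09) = 0.50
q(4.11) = 2.82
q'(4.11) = 0.57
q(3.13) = 1.99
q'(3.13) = 1.00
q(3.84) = 2.64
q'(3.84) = 0.77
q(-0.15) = 2.15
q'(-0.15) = -0.99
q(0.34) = 1.67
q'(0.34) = -0.94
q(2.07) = 1.12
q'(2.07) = 0.48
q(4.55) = 2.99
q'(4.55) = 0.16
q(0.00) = 2.00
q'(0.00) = -1.00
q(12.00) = 2.54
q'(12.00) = -0.84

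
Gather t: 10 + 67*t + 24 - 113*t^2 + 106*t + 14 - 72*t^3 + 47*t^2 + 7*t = -72*t^3 - 66*t^2 + 180*t + 48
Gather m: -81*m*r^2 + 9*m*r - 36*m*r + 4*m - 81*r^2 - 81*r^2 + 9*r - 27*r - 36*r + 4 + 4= m*(-81*r^2 - 27*r + 4) - 162*r^2 - 54*r + 8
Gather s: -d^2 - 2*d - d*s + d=-d^2 - d*s - d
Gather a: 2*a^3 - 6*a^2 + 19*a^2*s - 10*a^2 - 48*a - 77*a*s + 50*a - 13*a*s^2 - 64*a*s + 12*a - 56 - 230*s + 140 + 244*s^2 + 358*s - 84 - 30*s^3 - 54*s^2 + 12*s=2*a^3 + a^2*(19*s - 16) + a*(-13*s^2 - 141*s + 14) - 30*s^3 + 190*s^2 + 140*s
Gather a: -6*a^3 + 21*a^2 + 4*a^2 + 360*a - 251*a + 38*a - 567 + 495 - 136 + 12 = -6*a^3 + 25*a^2 + 147*a - 196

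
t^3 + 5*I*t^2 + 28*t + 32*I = (t - 4*I)*(t + I)*(t + 8*I)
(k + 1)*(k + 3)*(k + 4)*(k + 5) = k^4 + 13*k^3 + 59*k^2 + 107*k + 60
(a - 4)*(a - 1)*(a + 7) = a^3 + 2*a^2 - 31*a + 28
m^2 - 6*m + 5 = (m - 5)*(m - 1)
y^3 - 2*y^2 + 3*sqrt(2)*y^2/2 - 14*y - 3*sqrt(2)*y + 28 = (y - 2)*(y - 2*sqrt(2))*(y + 7*sqrt(2)/2)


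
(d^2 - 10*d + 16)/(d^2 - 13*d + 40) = (d - 2)/(d - 5)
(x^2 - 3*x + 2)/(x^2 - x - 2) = (x - 1)/(x + 1)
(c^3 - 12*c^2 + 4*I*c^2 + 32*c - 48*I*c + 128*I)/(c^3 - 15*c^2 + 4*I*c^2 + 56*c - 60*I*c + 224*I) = (c - 4)/(c - 7)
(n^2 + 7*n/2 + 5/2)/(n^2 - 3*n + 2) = (2*n^2 + 7*n + 5)/(2*(n^2 - 3*n + 2))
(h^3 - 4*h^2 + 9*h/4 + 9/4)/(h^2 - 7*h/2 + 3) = (2*h^2 - 5*h - 3)/(2*(h - 2))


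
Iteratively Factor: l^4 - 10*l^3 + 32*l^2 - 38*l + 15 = (l - 1)*(l^3 - 9*l^2 + 23*l - 15) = (l - 3)*(l - 1)*(l^2 - 6*l + 5) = (l - 3)*(l - 1)^2*(l - 5)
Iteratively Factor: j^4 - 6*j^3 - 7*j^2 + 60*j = (j - 5)*(j^3 - j^2 - 12*j) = j*(j - 5)*(j^2 - j - 12) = j*(j - 5)*(j + 3)*(j - 4)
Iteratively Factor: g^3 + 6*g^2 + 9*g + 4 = (g + 1)*(g^2 + 5*g + 4) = (g + 1)*(g + 4)*(g + 1)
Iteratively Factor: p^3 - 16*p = (p - 4)*(p^2 + 4*p) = (p - 4)*(p + 4)*(p)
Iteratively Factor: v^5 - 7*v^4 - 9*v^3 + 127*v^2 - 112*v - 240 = (v + 1)*(v^4 - 8*v^3 - v^2 + 128*v - 240) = (v + 1)*(v + 4)*(v^3 - 12*v^2 + 47*v - 60) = (v - 4)*(v + 1)*(v + 4)*(v^2 - 8*v + 15) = (v - 5)*(v - 4)*(v + 1)*(v + 4)*(v - 3)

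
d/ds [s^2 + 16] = 2*s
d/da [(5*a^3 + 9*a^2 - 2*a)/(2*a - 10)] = (5*a^3 - 33*a^2 - 45*a + 5)/(a^2 - 10*a + 25)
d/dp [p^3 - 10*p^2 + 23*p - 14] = 3*p^2 - 20*p + 23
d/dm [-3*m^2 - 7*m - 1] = -6*m - 7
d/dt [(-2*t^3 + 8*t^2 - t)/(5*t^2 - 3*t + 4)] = (-10*t^4 + 12*t^3 - 43*t^2 + 64*t - 4)/(25*t^4 - 30*t^3 + 49*t^2 - 24*t + 16)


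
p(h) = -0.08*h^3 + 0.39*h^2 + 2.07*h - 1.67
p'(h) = -0.24*h^2 + 0.78*h + 2.07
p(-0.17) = -2.01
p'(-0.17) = 1.93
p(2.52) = 4.74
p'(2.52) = 2.51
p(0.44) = -0.69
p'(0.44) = 2.37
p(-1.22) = -3.47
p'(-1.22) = 0.76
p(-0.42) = -2.46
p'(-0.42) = 1.70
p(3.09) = 6.09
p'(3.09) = 2.19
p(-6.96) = 29.79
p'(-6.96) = -14.98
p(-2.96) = -2.31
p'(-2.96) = -2.34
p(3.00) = 5.89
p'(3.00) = 2.25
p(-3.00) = -2.21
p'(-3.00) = -2.43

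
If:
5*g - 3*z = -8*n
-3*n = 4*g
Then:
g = -9*z/17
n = 12*z/17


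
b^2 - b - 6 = (b - 3)*(b + 2)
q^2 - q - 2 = (q - 2)*(q + 1)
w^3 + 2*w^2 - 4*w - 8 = (w - 2)*(w + 2)^2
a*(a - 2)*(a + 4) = a^3 + 2*a^2 - 8*a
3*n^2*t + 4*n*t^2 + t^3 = t*(n + t)*(3*n + t)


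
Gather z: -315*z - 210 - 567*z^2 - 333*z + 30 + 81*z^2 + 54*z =-486*z^2 - 594*z - 180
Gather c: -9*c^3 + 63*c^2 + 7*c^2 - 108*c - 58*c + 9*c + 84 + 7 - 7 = -9*c^3 + 70*c^2 - 157*c + 84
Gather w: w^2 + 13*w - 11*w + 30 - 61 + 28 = w^2 + 2*w - 3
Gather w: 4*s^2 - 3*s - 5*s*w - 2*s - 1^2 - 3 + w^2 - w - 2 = 4*s^2 - 5*s + w^2 + w*(-5*s - 1) - 6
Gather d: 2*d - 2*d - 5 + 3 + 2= 0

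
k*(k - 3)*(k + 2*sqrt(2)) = k^3 - 3*k^2 + 2*sqrt(2)*k^2 - 6*sqrt(2)*k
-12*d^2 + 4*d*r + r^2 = (-2*d + r)*(6*d + r)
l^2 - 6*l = l*(l - 6)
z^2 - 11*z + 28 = (z - 7)*(z - 4)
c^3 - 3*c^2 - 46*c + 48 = (c - 8)*(c - 1)*(c + 6)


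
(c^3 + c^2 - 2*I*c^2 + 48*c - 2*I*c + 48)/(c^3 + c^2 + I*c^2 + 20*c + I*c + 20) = (c^2 - 2*I*c + 48)/(c^2 + I*c + 20)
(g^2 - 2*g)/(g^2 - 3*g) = (g - 2)/(g - 3)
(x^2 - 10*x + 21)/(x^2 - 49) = (x - 3)/(x + 7)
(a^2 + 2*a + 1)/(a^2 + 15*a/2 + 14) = 2*(a^2 + 2*a + 1)/(2*a^2 + 15*a + 28)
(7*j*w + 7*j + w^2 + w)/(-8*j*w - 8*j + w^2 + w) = (7*j + w)/(-8*j + w)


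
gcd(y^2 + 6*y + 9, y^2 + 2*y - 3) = y + 3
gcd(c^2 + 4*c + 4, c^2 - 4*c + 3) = 1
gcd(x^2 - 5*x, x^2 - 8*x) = x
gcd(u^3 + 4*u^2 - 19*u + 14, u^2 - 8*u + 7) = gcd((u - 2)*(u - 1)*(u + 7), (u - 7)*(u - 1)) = u - 1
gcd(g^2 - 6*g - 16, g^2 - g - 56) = g - 8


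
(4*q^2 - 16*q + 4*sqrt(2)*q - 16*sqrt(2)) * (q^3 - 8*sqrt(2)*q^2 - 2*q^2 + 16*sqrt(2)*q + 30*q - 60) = 4*q^5 - 28*sqrt(2)*q^4 - 24*q^4 + 88*q^3 + 168*sqrt(2)*q^3 - 336*q^2 - 104*sqrt(2)*q^2 - 720*sqrt(2)*q + 448*q + 960*sqrt(2)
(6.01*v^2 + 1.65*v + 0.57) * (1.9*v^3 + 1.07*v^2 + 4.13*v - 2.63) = 11.419*v^5 + 9.5657*v^4 + 27.6698*v^3 - 8.3819*v^2 - 1.9854*v - 1.4991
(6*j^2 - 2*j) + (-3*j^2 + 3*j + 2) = 3*j^2 + j + 2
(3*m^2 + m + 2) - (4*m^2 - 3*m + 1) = -m^2 + 4*m + 1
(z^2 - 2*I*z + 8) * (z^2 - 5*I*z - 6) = z^4 - 7*I*z^3 - 8*z^2 - 28*I*z - 48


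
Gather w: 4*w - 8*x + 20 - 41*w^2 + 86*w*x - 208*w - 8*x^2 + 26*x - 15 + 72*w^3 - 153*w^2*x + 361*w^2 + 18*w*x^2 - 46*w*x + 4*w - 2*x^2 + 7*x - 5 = 72*w^3 + w^2*(320 - 153*x) + w*(18*x^2 + 40*x - 200) - 10*x^2 + 25*x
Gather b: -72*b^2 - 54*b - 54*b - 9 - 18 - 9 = -72*b^2 - 108*b - 36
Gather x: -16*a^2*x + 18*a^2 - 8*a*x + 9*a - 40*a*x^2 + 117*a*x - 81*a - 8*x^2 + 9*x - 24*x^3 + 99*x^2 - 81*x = 18*a^2 - 72*a - 24*x^3 + x^2*(91 - 40*a) + x*(-16*a^2 + 109*a - 72)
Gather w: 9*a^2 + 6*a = 9*a^2 + 6*a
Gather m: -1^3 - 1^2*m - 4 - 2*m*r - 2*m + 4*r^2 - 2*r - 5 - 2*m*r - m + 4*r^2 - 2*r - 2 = m*(-4*r - 4) + 8*r^2 - 4*r - 12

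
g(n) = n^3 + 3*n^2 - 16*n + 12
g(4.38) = 83.50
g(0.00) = 12.00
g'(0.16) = -14.96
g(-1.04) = 30.76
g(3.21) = 24.63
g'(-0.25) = -17.31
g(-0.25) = 16.17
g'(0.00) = -16.00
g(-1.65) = 42.08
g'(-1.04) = -19.00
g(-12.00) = -1092.00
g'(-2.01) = -15.94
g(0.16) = 9.52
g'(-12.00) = 344.00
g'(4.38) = 67.83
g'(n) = 3*n^2 + 6*n - 16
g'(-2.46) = -12.61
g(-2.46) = 54.63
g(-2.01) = 48.16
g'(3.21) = 34.17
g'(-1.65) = -17.73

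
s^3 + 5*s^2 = s^2*(s + 5)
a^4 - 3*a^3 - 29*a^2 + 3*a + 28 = (a - 7)*(a - 1)*(a + 1)*(a + 4)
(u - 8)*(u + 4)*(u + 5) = u^3 + u^2 - 52*u - 160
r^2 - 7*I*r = r*(r - 7*I)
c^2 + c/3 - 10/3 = (c - 5/3)*(c + 2)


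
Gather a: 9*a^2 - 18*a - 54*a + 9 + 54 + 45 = 9*a^2 - 72*a + 108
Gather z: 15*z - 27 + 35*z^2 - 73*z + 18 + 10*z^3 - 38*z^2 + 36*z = 10*z^3 - 3*z^2 - 22*z - 9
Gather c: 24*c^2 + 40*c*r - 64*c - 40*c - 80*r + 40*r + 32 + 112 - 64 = 24*c^2 + c*(40*r - 104) - 40*r + 80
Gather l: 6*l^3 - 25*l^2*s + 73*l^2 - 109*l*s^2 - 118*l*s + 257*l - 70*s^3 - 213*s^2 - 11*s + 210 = 6*l^3 + l^2*(73 - 25*s) + l*(-109*s^2 - 118*s + 257) - 70*s^3 - 213*s^2 - 11*s + 210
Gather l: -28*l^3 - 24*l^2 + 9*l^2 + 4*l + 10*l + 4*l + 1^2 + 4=-28*l^3 - 15*l^2 + 18*l + 5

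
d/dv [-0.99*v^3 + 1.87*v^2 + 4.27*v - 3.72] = -2.97*v^2 + 3.74*v + 4.27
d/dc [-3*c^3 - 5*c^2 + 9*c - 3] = -9*c^2 - 10*c + 9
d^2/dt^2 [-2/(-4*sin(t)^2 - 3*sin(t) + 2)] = 2*(-64*sin(t)^4 - 36*sin(t)^3 + 55*sin(t)^2 + 66*sin(t) + 34)/(3*sin(t) - 2*cos(2*t))^3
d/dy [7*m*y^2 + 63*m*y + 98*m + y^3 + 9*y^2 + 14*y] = 14*m*y + 63*m + 3*y^2 + 18*y + 14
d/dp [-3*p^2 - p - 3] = -6*p - 1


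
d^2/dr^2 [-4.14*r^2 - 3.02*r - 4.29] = -8.28000000000000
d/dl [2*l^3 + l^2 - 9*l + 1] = 6*l^2 + 2*l - 9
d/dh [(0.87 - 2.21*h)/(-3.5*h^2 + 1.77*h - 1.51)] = (-7.735*h^2 + 6.09*h + 1.7972)/(12.25*h^4 - 12.39*h^3 + 13.7029*h^2 - 5.3454*h + 2.2801)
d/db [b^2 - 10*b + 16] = 2*b - 10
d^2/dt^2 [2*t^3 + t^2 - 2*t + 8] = 12*t + 2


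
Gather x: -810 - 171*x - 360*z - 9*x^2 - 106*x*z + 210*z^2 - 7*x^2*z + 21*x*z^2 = x^2*(-7*z - 9) + x*(21*z^2 - 106*z - 171) + 210*z^2 - 360*z - 810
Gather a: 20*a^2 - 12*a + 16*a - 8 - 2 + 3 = 20*a^2 + 4*a - 7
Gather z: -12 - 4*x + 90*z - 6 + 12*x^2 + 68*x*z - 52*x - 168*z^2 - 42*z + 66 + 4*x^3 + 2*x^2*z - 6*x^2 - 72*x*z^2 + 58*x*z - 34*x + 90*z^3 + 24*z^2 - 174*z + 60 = 4*x^3 + 6*x^2 - 90*x + 90*z^3 + z^2*(-72*x - 144) + z*(2*x^2 + 126*x - 126) + 108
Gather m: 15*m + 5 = 15*m + 5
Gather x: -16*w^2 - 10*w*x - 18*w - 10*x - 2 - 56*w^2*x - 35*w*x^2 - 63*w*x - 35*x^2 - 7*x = -16*w^2 - 18*w + x^2*(-35*w - 35) + x*(-56*w^2 - 73*w - 17) - 2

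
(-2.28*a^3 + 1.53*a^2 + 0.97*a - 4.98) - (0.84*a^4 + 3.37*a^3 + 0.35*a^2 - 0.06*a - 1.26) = -0.84*a^4 - 5.65*a^3 + 1.18*a^2 + 1.03*a - 3.72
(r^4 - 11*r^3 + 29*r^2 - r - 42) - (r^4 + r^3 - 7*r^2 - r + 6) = -12*r^3 + 36*r^2 - 48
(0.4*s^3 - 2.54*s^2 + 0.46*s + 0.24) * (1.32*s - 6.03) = 0.528*s^4 - 5.7648*s^3 + 15.9234*s^2 - 2.457*s - 1.4472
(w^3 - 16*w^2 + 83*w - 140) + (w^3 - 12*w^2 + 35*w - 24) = 2*w^3 - 28*w^2 + 118*w - 164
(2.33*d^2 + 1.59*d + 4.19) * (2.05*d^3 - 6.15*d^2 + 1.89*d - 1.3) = 4.7765*d^5 - 11.07*d^4 + 3.2147*d^3 - 25.7924*d^2 + 5.8521*d - 5.447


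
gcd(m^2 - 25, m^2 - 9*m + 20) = m - 5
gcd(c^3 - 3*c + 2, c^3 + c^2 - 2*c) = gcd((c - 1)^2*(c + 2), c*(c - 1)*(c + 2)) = c^2 + c - 2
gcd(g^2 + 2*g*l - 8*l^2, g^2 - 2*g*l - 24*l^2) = g + 4*l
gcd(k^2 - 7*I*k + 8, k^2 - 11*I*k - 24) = k - 8*I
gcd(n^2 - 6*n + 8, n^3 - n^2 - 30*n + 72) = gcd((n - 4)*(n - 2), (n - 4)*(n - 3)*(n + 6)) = n - 4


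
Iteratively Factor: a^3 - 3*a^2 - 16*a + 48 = (a - 3)*(a^2 - 16) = (a - 3)*(a + 4)*(a - 4)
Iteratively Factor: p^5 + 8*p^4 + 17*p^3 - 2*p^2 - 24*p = (p + 4)*(p^4 + 4*p^3 + p^2 - 6*p) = (p + 2)*(p + 4)*(p^3 + 2*p^2 - 3*p) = (p + 2)*(p + 3)*(p + 4)*(p^2 - p) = p*(p + 2)*(p + 3)*(p + 4)*(p - 1)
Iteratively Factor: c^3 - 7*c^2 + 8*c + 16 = (c - 4)*(c^2 - 3*c - 4) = (c - 4)^2*(c + 1)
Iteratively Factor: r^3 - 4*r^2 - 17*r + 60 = (r - 3)*(r^2 - r - 20) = (r - 3)*(r + 4)*(r - 5)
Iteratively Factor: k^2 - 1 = (k + 1)*(k - 1)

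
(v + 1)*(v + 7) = v^2 + 8*v + 7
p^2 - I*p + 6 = (p - 3*I)*(p + 2*I)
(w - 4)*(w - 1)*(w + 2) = w^3 - 3*w^2 - 6*w + 8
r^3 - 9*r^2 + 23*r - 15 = (r - 5)*(r - 3)*(r - 1)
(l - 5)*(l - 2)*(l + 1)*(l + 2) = l^4 - 4*l^3 - 9*l^2 + 16*l + 20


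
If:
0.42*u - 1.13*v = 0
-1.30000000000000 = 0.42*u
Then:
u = -3.10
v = -1.15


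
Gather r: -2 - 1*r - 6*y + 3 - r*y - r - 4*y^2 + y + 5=r*(-y - 2) - 4*y^2 - 5*y + 6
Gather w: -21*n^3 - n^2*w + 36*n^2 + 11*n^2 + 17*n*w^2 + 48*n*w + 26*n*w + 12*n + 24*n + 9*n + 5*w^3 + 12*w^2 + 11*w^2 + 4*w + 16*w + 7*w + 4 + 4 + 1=-21*n^3 + 47*n^2 + 45*n + 5*w^3 + w^2*(17*n + 23) + w*(-n^2 + 74*n + 27) + 9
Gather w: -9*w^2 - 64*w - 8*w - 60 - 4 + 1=-9*w^2 - 72*w - 63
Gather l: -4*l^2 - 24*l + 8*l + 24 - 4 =-4*l^2 - 16*l + 20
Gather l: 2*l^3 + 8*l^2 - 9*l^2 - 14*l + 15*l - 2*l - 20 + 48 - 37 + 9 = 2*l^3 - l^2 - l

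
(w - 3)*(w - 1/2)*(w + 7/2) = w^3 - 43*w/4 + 21/4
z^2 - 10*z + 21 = (z - 7)*(z - 3)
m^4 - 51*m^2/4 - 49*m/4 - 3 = (m - 4)*(m + 1/2)^2*(m + 3)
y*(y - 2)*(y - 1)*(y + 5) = y^4 + 2*y^3 - 13*y^2 + 10*y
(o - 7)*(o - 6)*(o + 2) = o^3 - 11*o^2 + 16*o + 84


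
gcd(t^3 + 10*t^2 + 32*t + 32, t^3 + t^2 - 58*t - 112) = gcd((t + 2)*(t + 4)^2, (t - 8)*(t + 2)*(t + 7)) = t + 2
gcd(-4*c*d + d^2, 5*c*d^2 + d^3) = d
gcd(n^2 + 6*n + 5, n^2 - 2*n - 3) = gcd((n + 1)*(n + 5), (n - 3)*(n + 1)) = n + 1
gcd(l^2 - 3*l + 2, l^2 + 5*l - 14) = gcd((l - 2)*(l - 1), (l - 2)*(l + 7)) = l - 2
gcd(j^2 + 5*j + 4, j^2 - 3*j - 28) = j + 4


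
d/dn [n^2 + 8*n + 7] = 2*n + 8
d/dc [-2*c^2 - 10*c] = -4*c - 10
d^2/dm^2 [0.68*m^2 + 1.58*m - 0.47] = 1.36000000000000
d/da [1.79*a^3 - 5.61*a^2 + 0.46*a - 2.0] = 5.37*a^2 - 11.22*a + 0.46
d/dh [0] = 0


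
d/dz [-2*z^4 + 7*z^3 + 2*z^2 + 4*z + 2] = -8*z^3 + 21*z^2 + 4*z + 4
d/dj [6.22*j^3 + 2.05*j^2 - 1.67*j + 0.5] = 18.66*j^2 + 4.1*j - 1.67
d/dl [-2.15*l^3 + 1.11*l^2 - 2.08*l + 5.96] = -6.45*l^2 + 2.22*l - 2.08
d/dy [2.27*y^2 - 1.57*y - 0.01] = 4.54*y - 1.57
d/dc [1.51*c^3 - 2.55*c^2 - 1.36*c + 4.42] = 4.53*c^2 - 5.1*c - 1.36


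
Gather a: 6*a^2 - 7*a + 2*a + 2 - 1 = 6*a^2 - 5*a + 1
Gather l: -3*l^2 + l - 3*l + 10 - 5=-3*l^2 - 2*l + 5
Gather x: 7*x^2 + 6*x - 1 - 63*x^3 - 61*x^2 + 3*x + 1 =-63*x^3 - 54*x^2 + 9*x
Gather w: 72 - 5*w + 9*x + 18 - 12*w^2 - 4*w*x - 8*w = -12*w^2 + w*(-4*x - 13) + 9*x + 90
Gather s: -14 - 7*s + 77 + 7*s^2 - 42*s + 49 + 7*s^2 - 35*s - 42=14*s^2 - 84*s + 70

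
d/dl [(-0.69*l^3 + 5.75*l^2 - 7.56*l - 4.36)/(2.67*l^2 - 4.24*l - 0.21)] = (-1.8423*l^4 + 5.8512*l^3 - 3.76010000000001*l^2 + 20.8674*l - 16.8988)/(7.1289*l^4 - 22.6416*l^3 + 16.8562*l^2 + 1.7808*l + 0.0441)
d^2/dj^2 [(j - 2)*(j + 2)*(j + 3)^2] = 12*j^2 + 36*j + 10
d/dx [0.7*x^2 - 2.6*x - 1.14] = 1.4*x - 2.6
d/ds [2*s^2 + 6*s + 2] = 4*s + 6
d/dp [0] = 0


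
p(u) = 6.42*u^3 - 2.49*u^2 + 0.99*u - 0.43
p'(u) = 19.26*u^2 - 4.98*u + 0.99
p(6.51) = 1671.73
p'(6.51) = 784.81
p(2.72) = 113.03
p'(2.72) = 129.94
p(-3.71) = -366.21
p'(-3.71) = 284.56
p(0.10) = -0.35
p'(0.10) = 0.68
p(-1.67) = -38.93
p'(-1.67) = 63.02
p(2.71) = 111.74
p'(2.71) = 128.94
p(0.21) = -0.27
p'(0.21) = 0.79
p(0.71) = 1.32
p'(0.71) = 7.16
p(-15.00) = -22243.03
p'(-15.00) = 4409.19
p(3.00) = 153.47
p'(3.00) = 159.39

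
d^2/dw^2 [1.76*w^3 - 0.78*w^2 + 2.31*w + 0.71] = 10.56*w - 1.56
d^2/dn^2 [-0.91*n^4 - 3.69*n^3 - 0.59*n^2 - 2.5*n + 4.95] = -10.92*n^2 - 22.14*n - 1.18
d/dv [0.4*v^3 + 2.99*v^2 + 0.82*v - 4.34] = 1.2*v^2 + 5.98*v + 0.82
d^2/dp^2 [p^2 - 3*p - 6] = 2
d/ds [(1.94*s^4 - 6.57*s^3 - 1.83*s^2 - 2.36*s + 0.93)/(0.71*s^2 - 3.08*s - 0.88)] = (2.7548*s^5 - 22.5903*s^4 + 33.6424*s^3 + 24.6568*s^2 + 1.9002*s + 4.9412)/(0.5041*s^4 - 4.3736*s^3 + 8.2368*s^2 + 5.4208*s + 0.7744)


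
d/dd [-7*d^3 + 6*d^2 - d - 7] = -21*d^2 + 12*d - 1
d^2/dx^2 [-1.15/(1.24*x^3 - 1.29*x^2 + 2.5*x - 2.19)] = ((8.556*x - 2.967)*(1.24*x^3 - 1.29*x^2 + 2.5*x - 2.19) - 1.15*(3.72*x^2 - 2.58*x + 2.5)*(7.44*x^2 - 5.16*x + 5.0))/(1.24*x^3 - 1.29*x^2 + 2.5*x - 2.19)^3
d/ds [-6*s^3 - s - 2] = -18*s^2 - 1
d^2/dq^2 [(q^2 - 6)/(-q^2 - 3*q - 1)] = 2*(3*q^3 + 21*q^2 + 54*q + 47)/(q^6 + 9*q^5 + 30*q^4 + 45*q^3 + 30*q^2 + 9*q + 1)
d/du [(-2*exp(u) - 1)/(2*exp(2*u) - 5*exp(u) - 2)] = (4*exp(2*u) + 4*exp(u) - 1)*exp(u)/(4*exp(4*u) - 20*exp(3*u) + 17*exp(2*u) + 20*exp(u) + 4)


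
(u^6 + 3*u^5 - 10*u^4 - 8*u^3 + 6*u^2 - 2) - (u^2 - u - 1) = u^6 + 3*u^5 - 10*u^4 - 8*u^3 + 5*u^2 + u - 1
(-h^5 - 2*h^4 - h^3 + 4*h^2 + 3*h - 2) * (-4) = 4*h^5 + 8*h^4 + 4*h^3 - 16*h^2 - 12*h + 8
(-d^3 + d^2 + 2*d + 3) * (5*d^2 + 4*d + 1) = -5*d^5 + d^4 + 13*d^3 + 24*d^2 + 14*d + 3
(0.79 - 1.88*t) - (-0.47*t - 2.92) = 3.71 - 1.41*t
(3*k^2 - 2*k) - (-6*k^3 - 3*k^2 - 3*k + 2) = 6*k^3 + 6*k^2 + k - 2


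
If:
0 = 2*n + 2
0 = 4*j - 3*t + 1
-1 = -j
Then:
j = 1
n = -1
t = 5/3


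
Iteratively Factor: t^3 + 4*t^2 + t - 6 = (t - 1)*(t^2 + 5*t + 6) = (t - 1)*(t + 2)*(t + 3)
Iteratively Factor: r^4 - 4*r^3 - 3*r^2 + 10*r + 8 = (r - 4)*(r^3 - 3*r - 2) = (r - 4)*(r + 1)*(r^2 - r - 2) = (r - 4)*(r + 1)^2*(r - 2)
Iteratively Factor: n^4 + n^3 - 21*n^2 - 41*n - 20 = (n - 5)*(n^3 + 6*n^2 + 9*n + 4) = (n - 5)*(n + 1)*(n^2 + 5*n + 4) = (n - 5)*(n + 1)^2*(n + 4)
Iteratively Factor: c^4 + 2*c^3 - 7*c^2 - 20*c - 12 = (c - 3)*(c^3 + 5*c^2 + 8*c + 4) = (c - 3)*(c + 2)*(c^2 + 3*c + 2) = (c - 3)*(c + 2)^2*(c + 1)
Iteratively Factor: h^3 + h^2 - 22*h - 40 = (h + 4)*(h^2 - 3*h - 10) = (h - 5)*(h + 4)*(h + 2)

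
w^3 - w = w*(w - 1)*(w + 1)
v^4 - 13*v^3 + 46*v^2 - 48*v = v*(v - 8)*(v - 3)*(v - 2)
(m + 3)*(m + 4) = m^2 + 7*m + 12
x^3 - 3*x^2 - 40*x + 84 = (x - 7)*(x - 2)*(x + 6)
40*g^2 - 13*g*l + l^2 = (-8*g + l)*(-5*g + l)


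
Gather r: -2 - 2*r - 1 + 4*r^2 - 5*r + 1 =4*r^2 - 7*r - 2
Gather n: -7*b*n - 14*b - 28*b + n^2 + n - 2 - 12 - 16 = -42*b + n^2 + n*(1 - 7*b) - 30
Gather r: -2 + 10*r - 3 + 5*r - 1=15*r - 6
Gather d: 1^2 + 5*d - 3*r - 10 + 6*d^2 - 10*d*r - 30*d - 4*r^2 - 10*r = 6*d^2 + d*(-10*r - 25) - 4*r^2 - 13*r - 9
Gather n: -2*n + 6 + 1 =7 - 2*n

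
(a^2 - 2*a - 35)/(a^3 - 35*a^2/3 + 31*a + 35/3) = 3*(a + 5)/(3*a^2 - 14*a - 5)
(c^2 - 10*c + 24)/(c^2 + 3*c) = (c^2 - 10*c + 24)/(c*(c + 3))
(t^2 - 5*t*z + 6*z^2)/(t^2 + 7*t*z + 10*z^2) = (t^2 - 5*t*z + 6*z^2)/(t^2 + 7*t*z + 10*z^2)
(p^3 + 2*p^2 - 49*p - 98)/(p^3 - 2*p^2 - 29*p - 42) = (p + 7)/(p + 3)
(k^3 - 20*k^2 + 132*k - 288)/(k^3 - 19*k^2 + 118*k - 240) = (k - 6)/(k - 5)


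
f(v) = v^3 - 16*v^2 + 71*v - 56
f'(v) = 3*v^2 - 32*v + 71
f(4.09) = 35.16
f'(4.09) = -9.70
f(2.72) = 38.87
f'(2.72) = 6.16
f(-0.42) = -88.72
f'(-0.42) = 84.97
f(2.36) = 35.59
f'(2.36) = 12.19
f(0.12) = -47.71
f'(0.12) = 67.20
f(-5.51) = -1100.26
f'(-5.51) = 338.40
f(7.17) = -0.87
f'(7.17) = -4.21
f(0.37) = -31.87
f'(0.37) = 59.57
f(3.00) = 40.00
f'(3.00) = 2.00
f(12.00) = 220.00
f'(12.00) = 119.00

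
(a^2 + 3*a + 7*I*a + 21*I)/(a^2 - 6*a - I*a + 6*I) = (a^2 + a*(3 + 7*I) + 21*I)/(a^2 - a*(6 + I) + 6*I)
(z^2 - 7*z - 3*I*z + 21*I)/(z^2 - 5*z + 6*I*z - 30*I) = (z^2 - z*(7 + 3*I) + 21*I)/(z^2 + z*(-5 + 6*I) - 30*I)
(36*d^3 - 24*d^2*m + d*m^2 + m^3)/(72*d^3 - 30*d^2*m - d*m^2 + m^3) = (2*d - m)/(4*d - m)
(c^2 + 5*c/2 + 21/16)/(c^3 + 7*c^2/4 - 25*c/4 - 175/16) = (4*c + 3)/(4*c^2 - 25)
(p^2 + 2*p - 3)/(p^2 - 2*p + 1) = (p + 3)/(p - 1)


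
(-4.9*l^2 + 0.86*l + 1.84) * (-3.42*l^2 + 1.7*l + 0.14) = 16.758*l^4 - 11.2712*l^3 - 5.5168*l^2 + 3.2484*l + 0.2576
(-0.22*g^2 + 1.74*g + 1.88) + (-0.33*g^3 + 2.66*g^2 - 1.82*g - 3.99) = -0.33*g^3 + 2.44*g^2 - 0.0800000000000001*g - 2.11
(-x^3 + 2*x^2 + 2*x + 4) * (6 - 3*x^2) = 3*x^5 - 6*x^4 - 12*x^3 + 12*x + 24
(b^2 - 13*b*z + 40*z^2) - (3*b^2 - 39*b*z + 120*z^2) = -2*b^2 + 26*b*z - 80*z^2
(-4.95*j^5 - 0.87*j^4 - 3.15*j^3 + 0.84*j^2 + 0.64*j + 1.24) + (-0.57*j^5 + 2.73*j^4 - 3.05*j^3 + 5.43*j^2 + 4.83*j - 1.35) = -5.52*j^5 + 1.86*j^4 - 6.2*j^3 + 6.27*j^2 + 5.47*j - 0.11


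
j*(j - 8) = j^2 - 8*j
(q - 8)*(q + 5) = q^2 - 3*q - 40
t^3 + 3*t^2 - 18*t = t*(t - 3)*(t + 6)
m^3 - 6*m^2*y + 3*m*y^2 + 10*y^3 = (m - 5*y)*(m - 2*y)*(m + y)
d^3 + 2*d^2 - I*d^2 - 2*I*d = d*(d + 2)*(d - I)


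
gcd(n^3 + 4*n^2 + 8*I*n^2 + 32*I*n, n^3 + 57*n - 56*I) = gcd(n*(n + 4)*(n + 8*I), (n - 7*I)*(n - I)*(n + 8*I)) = n + 8*I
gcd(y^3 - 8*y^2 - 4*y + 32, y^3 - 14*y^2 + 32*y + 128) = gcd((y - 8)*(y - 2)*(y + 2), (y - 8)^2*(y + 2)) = y^2 - 6*y - 16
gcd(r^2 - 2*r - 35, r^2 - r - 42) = r - 7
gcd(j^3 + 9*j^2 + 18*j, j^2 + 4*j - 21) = 1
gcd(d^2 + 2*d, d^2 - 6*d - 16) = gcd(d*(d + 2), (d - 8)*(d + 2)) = d + 2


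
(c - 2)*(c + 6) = c^2 + 4*c - 12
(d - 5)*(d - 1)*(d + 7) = d^3 + d^2 - 37*d + 35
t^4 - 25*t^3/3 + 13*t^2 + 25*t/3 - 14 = (t - 6)*(t - 7/3)*(t - 1)*(t + 1)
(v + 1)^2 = v^2 + 2*v + 1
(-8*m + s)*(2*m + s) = -16*m^2 - 6*m*s + s^2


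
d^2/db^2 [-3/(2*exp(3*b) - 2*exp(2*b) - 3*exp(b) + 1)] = 3*(-2*(-6*exp(2*b) + 4*exp(b) + 3)^2*exp(b) + (18*exp(2*b) - 8*exp(b) - 3)*(2*exp(3*b) - 2*exp(2*b) - 3*exp(b) + 1))*exp(b)/(2*exp(3*b) - 2*exp(2*b) - 3*exp(b) + 1)^3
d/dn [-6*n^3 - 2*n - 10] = -18*n^2 - 2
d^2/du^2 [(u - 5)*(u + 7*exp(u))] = 7*u*exp(u) - 21*exp(u) + 2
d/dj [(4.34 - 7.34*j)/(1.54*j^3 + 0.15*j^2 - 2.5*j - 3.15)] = (22.6072*j^3 - 18.9498*j^2 - 1.302*j + 33.971)/(2.3716*j^6 + 0.462*j^5 - 7.6775*j^4 - 10.452*j^3 + 5.305*j^2 + 15.75*j + 9.9225)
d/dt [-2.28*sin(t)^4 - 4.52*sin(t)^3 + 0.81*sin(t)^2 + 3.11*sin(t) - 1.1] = (-9.12*sin(t)^3 - 13.56*sin(t)^2 + 1.62*sin(t) + 3.11)*cos(t)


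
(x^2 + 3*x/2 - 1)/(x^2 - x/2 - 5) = (2*x - 1)/(2*x - 5)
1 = 1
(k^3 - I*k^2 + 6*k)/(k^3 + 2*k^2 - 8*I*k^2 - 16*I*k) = (k^2 - I*k + 6)/(k^2 + k*(2 - 8*I) - 16*I)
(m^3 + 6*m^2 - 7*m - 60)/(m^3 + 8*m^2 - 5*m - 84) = (m + 5)/(m + 7)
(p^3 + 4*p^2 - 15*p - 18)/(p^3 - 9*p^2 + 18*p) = (p^2 + 7*p + 6)/(p*(p - 6))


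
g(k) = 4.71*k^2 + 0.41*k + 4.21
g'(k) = 9.42*k + 0.41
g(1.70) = 18.52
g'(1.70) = 16.42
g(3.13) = 51.64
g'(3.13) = 29.89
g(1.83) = 20.73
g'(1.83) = 17.65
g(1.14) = 10.80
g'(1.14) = 11.15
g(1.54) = 16.01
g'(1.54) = 14.92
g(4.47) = 100.15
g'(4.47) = 42.52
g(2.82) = 42.82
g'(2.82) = 26.97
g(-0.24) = 4.38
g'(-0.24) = -1.85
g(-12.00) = 677.53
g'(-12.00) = -112.63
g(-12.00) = 677.53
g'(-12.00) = -112.63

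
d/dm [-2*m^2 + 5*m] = 5 - 4*m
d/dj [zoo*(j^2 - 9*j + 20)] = zoo*(j + 1)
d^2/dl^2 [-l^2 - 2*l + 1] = -2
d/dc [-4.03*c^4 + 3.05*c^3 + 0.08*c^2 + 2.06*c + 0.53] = -16.12*c^3 + 9.15*c^2 + 0.16*c + 2.06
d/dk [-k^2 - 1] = -2*k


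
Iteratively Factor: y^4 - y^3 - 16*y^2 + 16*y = (y + 4)*(y^3 - 5*y^2 + 4*y) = (y - 4)*(y + 4)*(y^2 - y) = (y - 4)*(y - 1)*(y + 4)*(y)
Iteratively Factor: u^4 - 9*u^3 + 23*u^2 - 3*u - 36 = (u + 1)*(u^3 - 10*u^2 + 33*u - 36) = (u - 3)*(u + 1)*(u^2 - 7*u + 12) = (u - 4)*(u - 3)*(u + 1)*(u - 3)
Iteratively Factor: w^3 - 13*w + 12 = (w - 3)*(w^2 + 3*w - 4) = (w - 3)*(w + 4)*(w - 1)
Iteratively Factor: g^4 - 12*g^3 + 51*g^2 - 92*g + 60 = (g - 5)*(g^3 - 7*g^2 + 16*g - 12) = (g - 5)*(g - 2)*(g^2 - 5*g + 6) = (g - 5)*(g - 3)*(g - 2)*(g - 2)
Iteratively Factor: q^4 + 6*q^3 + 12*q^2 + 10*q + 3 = (q + 1)*(q^3 + 5*q^2 + 7*q + 3) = (q + 1)^2*(q^2 + 4*q + 3) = (q + 1)^3*(q + 3)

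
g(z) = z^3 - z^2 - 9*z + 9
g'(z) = 3*z^2 - 2*z - 9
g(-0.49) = 13.05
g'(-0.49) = -7.30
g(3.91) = 18.30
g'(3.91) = 29.04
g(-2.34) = 11.77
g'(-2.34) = 12.11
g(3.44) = 6.91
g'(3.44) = 19.62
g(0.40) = 5.30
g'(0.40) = -9.32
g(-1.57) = 16.80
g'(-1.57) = 1.53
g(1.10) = -0.78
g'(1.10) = -7.57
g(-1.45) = 16.90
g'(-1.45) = 0.21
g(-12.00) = -1755.00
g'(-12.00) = 447.00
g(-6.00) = -189.00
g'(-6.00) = 111.00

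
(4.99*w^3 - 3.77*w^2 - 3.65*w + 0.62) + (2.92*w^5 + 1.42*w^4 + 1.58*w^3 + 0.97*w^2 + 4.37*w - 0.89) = 2.92*w^5 + 1.42*w^4 + 6.57*w^3 - 2.8*w^2 + 0.72*w - 0.27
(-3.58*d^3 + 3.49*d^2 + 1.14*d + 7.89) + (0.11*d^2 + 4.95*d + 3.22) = -3.58*d^3 + 3.6*d^2 + 6.09*d + 11.11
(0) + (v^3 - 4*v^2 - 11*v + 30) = v^3 - 4*v^2 - 11*v + 30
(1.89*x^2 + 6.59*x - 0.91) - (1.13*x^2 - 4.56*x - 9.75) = 0.76*x^2 + 11.15*x + 8.84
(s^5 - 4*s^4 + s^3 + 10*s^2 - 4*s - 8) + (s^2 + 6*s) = s^5 - 4*s^4 + s^3 + 11*s^2 + 2*s - 8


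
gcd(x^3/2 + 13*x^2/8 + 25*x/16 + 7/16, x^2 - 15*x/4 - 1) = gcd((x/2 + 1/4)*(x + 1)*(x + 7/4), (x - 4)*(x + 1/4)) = 1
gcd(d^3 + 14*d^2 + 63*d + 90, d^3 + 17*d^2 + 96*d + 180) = d^2 + 11*d + 30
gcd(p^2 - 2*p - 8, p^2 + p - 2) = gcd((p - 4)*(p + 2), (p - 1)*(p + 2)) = p + 2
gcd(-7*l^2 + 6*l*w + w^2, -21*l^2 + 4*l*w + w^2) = 7*l + w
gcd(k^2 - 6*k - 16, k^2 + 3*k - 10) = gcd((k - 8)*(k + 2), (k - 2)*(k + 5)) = 1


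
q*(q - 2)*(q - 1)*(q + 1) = q^4 - 2*q^3 - q^2 + 2*q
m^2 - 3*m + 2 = (m - 2)*(m - 1)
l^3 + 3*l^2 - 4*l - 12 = (l - 2)*(l + 2)*(l + 3)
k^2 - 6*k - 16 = (k - 8)*(k + 2)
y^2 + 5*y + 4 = (y + 1)*(y + 4)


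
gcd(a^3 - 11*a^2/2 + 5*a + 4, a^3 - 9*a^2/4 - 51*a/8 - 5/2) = a^2 - 7*a/2 - 2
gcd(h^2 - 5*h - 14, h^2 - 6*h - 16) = h + 2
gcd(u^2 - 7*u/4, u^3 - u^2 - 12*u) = u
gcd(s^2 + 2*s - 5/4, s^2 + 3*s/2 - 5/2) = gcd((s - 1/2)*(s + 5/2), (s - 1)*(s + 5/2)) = s + 5/2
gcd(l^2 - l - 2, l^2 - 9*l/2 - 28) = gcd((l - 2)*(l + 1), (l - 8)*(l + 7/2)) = 1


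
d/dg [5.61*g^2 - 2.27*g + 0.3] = 11.22*g - 2.27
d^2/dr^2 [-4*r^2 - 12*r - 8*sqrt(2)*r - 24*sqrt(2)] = -8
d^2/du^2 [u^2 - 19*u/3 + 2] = 2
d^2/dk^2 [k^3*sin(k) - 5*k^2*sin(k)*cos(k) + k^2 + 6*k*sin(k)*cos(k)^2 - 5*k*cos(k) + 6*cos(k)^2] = -k^3*sin(k) + 10*k^2*sin(2*k) + 6*k^2*cos(k) + 9*k*sin(k)/2 - 27*k*sin(3*k)/2 + 5*k*cos(k) - 20*k*cos(2*k) + 10*sin(k) - 5*sin(2*k) + 3*cos(k) - 12*cos(2*k) + 9*cos(3*k) + 2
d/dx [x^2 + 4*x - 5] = 2*x + 4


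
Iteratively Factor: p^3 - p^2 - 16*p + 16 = (p - 4)*(p^2 + 3*p - 4) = (p - 4)*(p + 4)*(p - 1)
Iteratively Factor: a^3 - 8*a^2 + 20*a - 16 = (a - 2)*(a^2 - 6*a + 8) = (a - 4)*(a - 2)*(a - 2)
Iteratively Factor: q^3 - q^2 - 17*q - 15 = (q - 5)*(q^2 + 4*q + 3) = (q - 5)*(q + 3)*(q + 1)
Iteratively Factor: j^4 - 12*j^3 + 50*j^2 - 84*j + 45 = (j - 3)*(j^3 - 9*j^2 + 23*j - 15) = (j - 5)*(j - 3)*(j^2 - 4*j + 3) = (j - 5)*(j - 3)^2*(j - 1)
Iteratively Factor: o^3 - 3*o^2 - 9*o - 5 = (o + 1)*(o^2 - 4*o - 5) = (o - 5)*(o + 1)*(o + 1)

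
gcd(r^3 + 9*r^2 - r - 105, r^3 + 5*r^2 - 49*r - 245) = r^2 + 12*r + 35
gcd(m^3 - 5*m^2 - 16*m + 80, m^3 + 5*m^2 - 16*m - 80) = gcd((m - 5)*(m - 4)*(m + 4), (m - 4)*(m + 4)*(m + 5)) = m^2 - 16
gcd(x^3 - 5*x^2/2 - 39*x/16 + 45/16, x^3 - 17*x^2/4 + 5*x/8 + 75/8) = x^2 - 7*x/4 - 15/4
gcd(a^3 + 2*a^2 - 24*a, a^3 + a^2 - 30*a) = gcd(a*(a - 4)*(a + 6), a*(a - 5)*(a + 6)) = a^2 + 6*a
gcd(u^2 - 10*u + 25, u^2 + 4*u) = 1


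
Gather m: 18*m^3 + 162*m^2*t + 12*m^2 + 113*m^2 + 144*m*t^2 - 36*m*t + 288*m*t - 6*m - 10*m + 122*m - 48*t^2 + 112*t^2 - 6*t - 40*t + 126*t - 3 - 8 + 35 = 18*m^3 + m^2*(162*t + 125) + m*(144*t^2 + 252*t + 106) + 64*t^2 + 80*t + 24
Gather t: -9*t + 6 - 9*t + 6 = 12 - 18*t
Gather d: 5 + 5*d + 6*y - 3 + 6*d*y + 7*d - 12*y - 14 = d*(6*y + 12) - 6*y - 12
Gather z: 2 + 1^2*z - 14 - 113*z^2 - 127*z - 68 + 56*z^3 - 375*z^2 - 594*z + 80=56*z^3 - 488*z^2 - 720*z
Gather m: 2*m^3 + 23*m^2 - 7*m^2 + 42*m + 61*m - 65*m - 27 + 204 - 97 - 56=2*m^3 + 16*m^2 + 38*m + 24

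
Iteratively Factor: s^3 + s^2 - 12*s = (s)*(s^2 + s - 12) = s*(s + 4)*(s - 3)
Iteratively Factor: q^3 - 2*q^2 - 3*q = (q + 1)*(q^2 - 3*q) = q*(q + 1)*(q - 3)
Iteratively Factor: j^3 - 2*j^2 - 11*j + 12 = (j - 1)*(j^2 - j - 12) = (j - 4)*(j - 1)*(j + 3)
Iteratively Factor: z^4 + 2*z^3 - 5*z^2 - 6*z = (z + 3)*(z^3 - z^2 - 2*z) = (z - 2)*(z + 3)*(z^2 + z) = (z - 2)*(z + 1)*(z + 3)*(z)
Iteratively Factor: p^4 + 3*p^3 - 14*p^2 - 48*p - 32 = (p + 4)*(p^3 - p^2 - 10*p - 8) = (p - 4)*(p + 4)*(p^2 + 3*p + 2) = (p - 4)*(p + 2)*(p + 4)*(p + 1)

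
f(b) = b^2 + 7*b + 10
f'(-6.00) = -5.00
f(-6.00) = 4.00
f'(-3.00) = 1.00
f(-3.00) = -2.00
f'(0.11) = 7.22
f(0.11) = 10.78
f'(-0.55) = 5.90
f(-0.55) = 6.45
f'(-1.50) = 4.00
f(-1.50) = 1.75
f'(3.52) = 14.04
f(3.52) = 47.03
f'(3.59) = 14.18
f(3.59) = 48.02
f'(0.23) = 7.46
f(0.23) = 11.66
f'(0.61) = 8.22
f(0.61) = 14.64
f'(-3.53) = -0.06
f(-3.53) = -2.25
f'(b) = 2*b + 7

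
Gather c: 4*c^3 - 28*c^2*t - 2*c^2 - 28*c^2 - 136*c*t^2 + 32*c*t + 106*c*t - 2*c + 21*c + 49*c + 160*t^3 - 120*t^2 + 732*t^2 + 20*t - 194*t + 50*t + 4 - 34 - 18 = 4*c^3 + c^2*(-28*t - 30) + c*(-136*t^2 + 138*t + 68) + 160*t^3 + 612*t^2 - 124*t - 48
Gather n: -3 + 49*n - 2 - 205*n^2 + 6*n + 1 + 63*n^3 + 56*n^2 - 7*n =63*n^3 - 149*n^2 + 48*n - 4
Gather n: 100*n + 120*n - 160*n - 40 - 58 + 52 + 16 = 60*n - 30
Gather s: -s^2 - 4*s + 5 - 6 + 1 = -s^2 - 4*s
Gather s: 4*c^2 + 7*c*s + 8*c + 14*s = 4*c^2 + 8*c + s*(7*c + 14)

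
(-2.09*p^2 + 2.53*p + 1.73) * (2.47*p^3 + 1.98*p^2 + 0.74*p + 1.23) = -5.1623*p^5 + 2.1109*p^4 + 7.7359*p^3 + 2.7269*p^2 + 4.3921*p + 2.1279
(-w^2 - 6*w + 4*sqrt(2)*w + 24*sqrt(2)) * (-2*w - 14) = 2*w^3 - 8*sqrt(2)*w^2 + 26*w^2 - 104*sqrt(2)*w + 84*w - 336*sqrt(2)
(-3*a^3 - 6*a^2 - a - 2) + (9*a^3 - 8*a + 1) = 6*a^3 - 6*a^2 - 9*a - 1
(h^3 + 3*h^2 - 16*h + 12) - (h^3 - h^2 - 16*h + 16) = 4*h^2 - 4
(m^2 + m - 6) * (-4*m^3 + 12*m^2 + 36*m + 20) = -4*m^5 + 8*m^4 + 72*m^3 - 16*m^2 - 196*m - 120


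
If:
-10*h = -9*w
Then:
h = 9*w/10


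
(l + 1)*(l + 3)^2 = l^3 + 7*l^2 + 15*l + 9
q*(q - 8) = q^2 - 8*q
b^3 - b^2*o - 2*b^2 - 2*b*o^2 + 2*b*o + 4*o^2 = (b - 2)*(b - 2*o)*(b + o)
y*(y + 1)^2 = y^3 + 2*y^2 + y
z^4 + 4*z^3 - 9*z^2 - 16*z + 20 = (z - 2)*(z - 1)*(z + 2)*(z + 5)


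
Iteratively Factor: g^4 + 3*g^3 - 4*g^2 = (g)*(g^3 + 3*g^2 - 4*g) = g*(g + 4)*(g^2 - g) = g*(g - 1)*(g + 4)*(g)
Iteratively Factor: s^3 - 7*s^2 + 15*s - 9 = (s - 3)*(s^2 - 4*s + 3) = (s - 3)^2*(s - 1)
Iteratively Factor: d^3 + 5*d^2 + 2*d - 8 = (d + 4)*(d^2 + d - 2) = (d + 2)*(d + 4)*(d - 1)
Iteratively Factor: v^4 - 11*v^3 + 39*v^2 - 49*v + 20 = (v - 4)*(v^3 - 7*v^2 + 11*v - 5) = (v - 4)*(v - 1)*(v^2 - 6*v + 5) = (v - 4)*(v - 1)^2*(v - 5)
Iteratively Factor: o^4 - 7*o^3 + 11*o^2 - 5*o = (o - 1)*(o^3 - 6*o^2 + 5*o) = (o - 1)^2*(o^2 - 5*o) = (o - 5)*(o - 1)^2*(o)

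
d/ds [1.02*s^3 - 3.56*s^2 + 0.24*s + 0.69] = 3.06*s^2 - 7.12*s + 0.24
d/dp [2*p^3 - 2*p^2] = 2*p*(3*p - 2)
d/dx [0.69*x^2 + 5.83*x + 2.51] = 1.38*x + 5.83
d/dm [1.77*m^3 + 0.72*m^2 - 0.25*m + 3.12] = 5.31*m^2 + 1.44*m - 0.25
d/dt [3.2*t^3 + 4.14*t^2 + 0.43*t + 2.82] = 9.6*t^2 + 8.28*t + 0.43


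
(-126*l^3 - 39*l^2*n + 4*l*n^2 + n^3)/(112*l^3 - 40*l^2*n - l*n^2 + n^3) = (-18*l^2 - 3*l*n + n^2)/(16*l^2 - 8*l*n + n^2)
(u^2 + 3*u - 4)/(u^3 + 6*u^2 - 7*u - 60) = (u - 1)/(u^2 + 2*u - 15)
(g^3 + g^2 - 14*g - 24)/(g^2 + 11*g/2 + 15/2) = 2*(g^2 - 2*g - 8)/(2*g + 5)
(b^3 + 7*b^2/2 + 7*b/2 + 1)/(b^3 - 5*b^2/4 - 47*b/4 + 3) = 2*(2*b^3 + 7*b^2 + 7*b + 2)/(4*b^3 - 5*b^2 - 47*b + 12)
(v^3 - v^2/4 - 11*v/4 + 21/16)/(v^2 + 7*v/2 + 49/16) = (4*v^2 - 8*v + 3)/(4*v + 7)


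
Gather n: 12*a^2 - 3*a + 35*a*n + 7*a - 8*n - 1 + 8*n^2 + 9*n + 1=12*a^2 + 4*a + 8*n^2 + n*(35*a + 1)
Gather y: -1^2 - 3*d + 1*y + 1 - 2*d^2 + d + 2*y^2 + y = -2*d^2 - 2*d + 2*y^2 + 2*y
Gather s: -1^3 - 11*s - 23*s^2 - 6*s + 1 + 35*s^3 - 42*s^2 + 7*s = 35*s^3 - 65*s^2 - 10*s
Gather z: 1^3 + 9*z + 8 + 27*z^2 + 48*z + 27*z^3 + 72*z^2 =27*z^3 + 99*z^2 + 57*z + 9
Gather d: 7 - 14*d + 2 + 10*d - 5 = 4 - 4*d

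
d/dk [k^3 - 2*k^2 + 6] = k*(3*k - 4)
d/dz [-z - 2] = -1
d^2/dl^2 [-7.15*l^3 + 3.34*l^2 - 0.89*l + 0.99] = 6.68 - 42.9*l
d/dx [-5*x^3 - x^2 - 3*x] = -15*x^2 - 2*x - 3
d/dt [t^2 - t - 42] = 2*t - 1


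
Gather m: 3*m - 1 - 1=3*m - 2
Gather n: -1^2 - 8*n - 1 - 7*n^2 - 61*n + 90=-7*n^2 - 69*n + 88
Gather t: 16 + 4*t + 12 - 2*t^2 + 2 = -2*t^2 + 4*t + 30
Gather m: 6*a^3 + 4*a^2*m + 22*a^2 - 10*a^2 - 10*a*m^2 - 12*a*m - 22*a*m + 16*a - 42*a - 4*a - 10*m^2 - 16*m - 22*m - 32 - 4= 6*a^3 + 12*a^2 - 30*a + m^2*(-10*a - 10) + m*(4*a^2 - 34*a - 38) - 36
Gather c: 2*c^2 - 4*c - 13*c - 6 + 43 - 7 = 2*c^2 - 17*c + 30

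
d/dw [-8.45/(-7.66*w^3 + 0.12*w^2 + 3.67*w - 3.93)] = (-194.181*w^2 + 2.028*w + 31.0115)/(7.66*w^3 - 0.12*w^2 - 3.67*w + 3.93)^2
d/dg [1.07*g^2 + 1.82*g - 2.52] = 2.14*g + 1.82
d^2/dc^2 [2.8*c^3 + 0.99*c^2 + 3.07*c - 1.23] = 16.8*c + 1.98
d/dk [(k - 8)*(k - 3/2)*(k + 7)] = 3*k^2 - 5*k - 109/2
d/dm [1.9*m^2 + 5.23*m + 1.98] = 3.8*m + 5.23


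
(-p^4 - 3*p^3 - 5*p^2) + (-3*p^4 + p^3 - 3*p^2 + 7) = -4*p^4 - 2*p^3 - 8*p^2 + 7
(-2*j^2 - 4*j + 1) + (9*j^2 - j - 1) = 7*j^2 - 5*j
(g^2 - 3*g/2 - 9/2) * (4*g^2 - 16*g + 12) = 4*g^4 - 22*g^3 + 18*g^2 + 54*g - 54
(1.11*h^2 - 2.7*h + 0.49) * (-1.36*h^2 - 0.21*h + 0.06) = -1.5096*h^4 + 3.4389*h^3 - 0.0327999999999999*h^2 - 0.2649*h + 0.0294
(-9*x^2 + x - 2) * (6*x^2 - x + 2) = -54*x^4 + 15*x^3 - 31*x^2 + 4*x - 4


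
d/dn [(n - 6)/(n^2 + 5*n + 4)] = (n^2 + 5*n - (n - 6)*(2*n + 5) + 4)/(n^2 + 5*n + 4)^2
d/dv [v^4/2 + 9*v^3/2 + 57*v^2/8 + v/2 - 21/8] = 2*v^3 + 27*v^2/2 + 57*v/4 + 1/2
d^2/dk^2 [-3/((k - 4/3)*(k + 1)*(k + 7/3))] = 54*(-486*k^4 - 1296*k^3 - 459*k^2 + 270*k - 865)/(729*k^9 + 4374*k^8 + 4131*k^7 - 19440*k^6 - 35937*k^5 + 21006*k^4 + 71765*k^3 + 12012*k^2 - 44688*k - 21952)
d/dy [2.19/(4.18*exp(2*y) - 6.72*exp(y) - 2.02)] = (14.7168 - 18.3084*exp(y))*exp(y)/(-4.18*exp(2*y) + 6.72*exp(y) + 2.02)^2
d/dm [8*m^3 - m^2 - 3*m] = 24*m^2 - 2*m - 3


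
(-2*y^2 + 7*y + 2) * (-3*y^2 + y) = 6*y^4 - 23*y^3 + y^2 + 2*y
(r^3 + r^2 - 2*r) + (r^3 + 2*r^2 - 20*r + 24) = 2*r^3 + 3*r^2 - 22*r + 24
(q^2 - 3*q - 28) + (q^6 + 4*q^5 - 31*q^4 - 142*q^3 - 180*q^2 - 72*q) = q^6 + 4*q^5 - 31*q^4 - 142*q^3 - 179*q^2 - 75*q - 28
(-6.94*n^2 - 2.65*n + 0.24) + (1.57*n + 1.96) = -6.94*n^2 - 1.08*n + 2.2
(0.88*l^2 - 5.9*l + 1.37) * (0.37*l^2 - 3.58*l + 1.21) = 0.3256*l^4 - 5.3334*l^3 + 22.6937*l^2 - 12.0436*l + 1.6577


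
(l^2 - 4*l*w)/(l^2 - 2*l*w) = (l - 4*w)/(l - 2*w)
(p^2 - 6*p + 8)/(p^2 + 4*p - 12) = (p - 4)/(p + 6)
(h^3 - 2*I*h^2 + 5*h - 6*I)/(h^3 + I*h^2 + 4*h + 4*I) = (h^2 - 4*I*h - 3)/(h^2 - I*h + 2)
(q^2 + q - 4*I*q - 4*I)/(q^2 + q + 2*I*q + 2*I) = (q - 4*I)/(q + 2*I)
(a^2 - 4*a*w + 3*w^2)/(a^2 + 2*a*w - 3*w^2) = (a - 3*w)/(a + 3*w)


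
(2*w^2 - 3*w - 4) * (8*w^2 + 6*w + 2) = 16*w^4 - 12*w^3 - 46*w^2 - 30*w - 8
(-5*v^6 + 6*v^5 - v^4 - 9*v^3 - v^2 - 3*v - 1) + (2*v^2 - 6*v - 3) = -5*v^6 + 6*v^5 - v^4 - 9*v^3 + v^2 - 9*v - 4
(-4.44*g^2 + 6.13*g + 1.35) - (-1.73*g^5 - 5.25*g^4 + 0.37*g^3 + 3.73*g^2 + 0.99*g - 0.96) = 1.73*g^5 + 5.25*g^4 - 0.37*g^3 - 8.17*g^2 + 5.14*g + 2.31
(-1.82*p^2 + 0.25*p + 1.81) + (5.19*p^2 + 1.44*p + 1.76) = 3.37*p^2 + 1.69*p + 3.57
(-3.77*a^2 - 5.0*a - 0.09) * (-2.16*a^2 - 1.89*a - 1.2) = 8.1432*a^4 + 17.9253*a^3 + 14.1684*a^2 + 6.1701*a + 0.108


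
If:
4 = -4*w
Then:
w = -1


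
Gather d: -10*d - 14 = -10*d - 14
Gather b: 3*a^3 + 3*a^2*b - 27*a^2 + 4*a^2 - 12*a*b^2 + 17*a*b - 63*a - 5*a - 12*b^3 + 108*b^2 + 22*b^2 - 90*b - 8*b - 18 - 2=3*a^3 - 23*a^2 - 68*a - 12*b^3 + b^2*(130 - 12*a) + b*(3*a^2 + 17*a - 98) - 20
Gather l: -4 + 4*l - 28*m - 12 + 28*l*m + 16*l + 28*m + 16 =l*(28*m + 20)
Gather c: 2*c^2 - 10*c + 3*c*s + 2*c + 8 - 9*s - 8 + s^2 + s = 2*c^2 + c*(3*s - 8) + s^2 - 8*s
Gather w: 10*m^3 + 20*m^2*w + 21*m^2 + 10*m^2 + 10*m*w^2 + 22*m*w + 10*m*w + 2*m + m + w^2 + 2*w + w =10*m^3 + 31*m^2 + 3*m + w^2*(10*m + 1) + w*(20*m^2 + 32*m + 3)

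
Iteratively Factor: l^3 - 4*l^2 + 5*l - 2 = (l - 2)*(l^2 - 2*l + 1) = (l - 2)*(l - 1)*(l - 1)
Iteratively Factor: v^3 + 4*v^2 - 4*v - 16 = (v - 2)*(v^2 + 6*v + 8) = (v - 2)*(v + 2)*(v + 4)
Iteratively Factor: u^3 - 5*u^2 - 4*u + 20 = (u + 2)*(u^2 - 7*u + 10) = (u - 2)*(u + 2)*(u - 5)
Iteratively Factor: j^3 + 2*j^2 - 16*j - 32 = (j + 4)*(j^2 - 2*j - 8) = (j - 4)*(j + 4)*(j + 2)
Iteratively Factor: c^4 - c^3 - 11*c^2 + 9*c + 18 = (c + 3)*(c^3 - 4*c^2 + c + 6) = (c + 1)*(c + 3)*(c^2 - 5*c + 6) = (c - 3)*(c + 1)*(c + 3)*(c - 2)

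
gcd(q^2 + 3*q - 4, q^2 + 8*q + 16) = q + 4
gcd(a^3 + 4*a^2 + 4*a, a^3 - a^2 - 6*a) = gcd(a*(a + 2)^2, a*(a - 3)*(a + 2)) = a^2 + 2*a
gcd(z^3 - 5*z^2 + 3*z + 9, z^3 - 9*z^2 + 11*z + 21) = z^2 - 2*z - 3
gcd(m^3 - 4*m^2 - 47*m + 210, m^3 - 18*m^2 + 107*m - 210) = m^2 - 11*m + 30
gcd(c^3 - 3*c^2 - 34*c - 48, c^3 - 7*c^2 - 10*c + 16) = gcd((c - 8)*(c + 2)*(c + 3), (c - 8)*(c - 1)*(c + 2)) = c^2 - 6*c - 16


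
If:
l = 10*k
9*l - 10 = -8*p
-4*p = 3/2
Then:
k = 13/90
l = 13/9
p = -3/8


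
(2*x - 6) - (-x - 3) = 3*x - 3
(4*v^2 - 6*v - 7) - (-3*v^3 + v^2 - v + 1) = 3*v^3 + 3*v^2 - 5*v - 8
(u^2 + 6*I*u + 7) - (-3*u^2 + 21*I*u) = 4*u^2 - 15*I*u + 7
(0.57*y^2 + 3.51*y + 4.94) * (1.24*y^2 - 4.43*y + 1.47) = 0.7068*y^4 + 1.8273*y^3 - 8.5858*y^2 - 16.7245*y + 7.2618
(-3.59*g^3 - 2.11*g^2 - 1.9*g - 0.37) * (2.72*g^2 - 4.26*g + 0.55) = -9.7648*g^5 + 9.5542*g^4 + 1.8461*g^3 + 5.9271*g^2 + 0.5312*g - 0.2035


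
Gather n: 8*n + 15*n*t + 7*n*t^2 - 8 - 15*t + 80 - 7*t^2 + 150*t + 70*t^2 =n*(7*t^2 + 15*t + 8) + 63*t^2 + 135*t + 72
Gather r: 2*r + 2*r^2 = 2*r^2 + 2*r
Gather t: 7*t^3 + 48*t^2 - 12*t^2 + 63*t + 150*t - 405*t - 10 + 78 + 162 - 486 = 7*t^3 + 36*t^2 - 192*t - 256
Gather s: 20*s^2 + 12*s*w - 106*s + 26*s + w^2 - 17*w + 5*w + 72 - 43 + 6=20*s^2 + s*(12*w - 80) + w^2 - 12*w + 35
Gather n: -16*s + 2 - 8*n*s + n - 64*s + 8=n*(1 - 8*s) - 80*s + 10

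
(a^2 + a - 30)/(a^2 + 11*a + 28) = (a^2 + a - 30)/(a^2 + 11*a + 28)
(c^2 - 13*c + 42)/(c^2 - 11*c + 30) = (c - 7)/(c - 5)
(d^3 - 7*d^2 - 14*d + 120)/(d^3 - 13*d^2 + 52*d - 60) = (d + 4)/(d - 2)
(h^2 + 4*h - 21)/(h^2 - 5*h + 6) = (h + 7)/(h - 2)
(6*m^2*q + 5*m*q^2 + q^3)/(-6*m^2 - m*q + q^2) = q*(3*m + q)/(-3*m + q)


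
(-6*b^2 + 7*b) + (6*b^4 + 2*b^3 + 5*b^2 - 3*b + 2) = 6*b^4 + 2*b^3 - b^2 + 4*b + 2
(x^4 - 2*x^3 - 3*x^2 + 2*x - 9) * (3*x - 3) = 3*x^5 - 9*x^4 - 3*x^3 + 15*x^2 - 33*x + 27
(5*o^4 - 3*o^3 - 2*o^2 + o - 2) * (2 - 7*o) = -35*o^5 + 31*o^4 + 8*o^3 - 11*o^2 + 16*o - 4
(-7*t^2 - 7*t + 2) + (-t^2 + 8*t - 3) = -8*t^2 + t - 1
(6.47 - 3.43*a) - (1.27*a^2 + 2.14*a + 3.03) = -1.27*a^2 - 5.57*a + 3.44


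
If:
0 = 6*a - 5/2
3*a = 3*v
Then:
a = 5/12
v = 5/12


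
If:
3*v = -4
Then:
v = -4/3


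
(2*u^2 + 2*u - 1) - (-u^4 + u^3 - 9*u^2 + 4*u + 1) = u^4 - u^3 + 11*u^2 - 2*u - 2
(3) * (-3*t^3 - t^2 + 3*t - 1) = -9*t^3 - 3*t^2 + 9*t - 3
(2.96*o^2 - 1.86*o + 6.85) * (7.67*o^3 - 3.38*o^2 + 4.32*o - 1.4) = 22.7032*o^5 - 24.271*o^4 + 71.6135*o^3 - 35.3322*o^2 + 32.196*o - 9.59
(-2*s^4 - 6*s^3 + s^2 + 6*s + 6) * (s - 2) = -2*s^5 - 2*s^4 + 13*s^3 + 4*s^2 - 6*s - 12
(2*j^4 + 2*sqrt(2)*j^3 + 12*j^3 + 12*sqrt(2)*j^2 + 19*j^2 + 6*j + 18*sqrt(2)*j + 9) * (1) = 2*j^4 + 2*sqrt(2)*j^3 + 12*j^3 + 12*sqrt(2)*j^2 + 19*j^2 + 6*j + 18*sqrt(2)*j + 9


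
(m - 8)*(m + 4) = m^2 - 4*m - 32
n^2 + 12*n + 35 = (n + 5)*(n + 7)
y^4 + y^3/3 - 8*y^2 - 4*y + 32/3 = (y - 8/3)*(y - 1)*(y + 2)^2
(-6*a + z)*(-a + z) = 6*a^2 - 7*a*z + z^2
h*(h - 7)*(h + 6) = h^3 - h^2 - 42*h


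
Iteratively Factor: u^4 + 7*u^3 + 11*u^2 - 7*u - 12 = (u + 4)*(u^3 + 3*u^2 - u - 3) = (u + 1)*(u + 4)*(u^2 + 2*u - 3) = (u - 1)*(u + 1)*(u + 4)*(u + 3)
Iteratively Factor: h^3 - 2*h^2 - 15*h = (h)*(h^2 - 2*h - 15) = h*(h + 3)*(h - 5)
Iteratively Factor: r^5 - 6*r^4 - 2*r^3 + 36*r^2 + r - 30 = (r - 3)*(r^4 - 3*r^3 - 11*r^2 + 3*r + 10) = (r - 5)*(r - 3)*(r^3 + 2*r^2 - r - 2) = (r - 5)*(r - 3)*(r + 2)*(r^2 - 1) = (r - 5)*(r - 3)*(r - 1)*(r + 2)*(r + 1)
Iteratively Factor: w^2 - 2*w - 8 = (w - 4)*(w + 2)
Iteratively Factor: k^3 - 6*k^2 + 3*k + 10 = (k + 1)*(k^2 - 7*k + 10) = (k - 5)*(k + 1)*(k - 2)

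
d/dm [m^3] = 3*m^2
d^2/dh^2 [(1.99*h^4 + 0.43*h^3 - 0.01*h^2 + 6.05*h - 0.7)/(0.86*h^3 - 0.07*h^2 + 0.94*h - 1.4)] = (-3.5527136788005e-15*h^8 + 4.44089209850063e-16*h^7 - 3.16095*h^6 + 38.351916*h^5 + 9.583548*h^4 - 50.44381*h^3 + 127.40994*h^2 - 3.28104*h + 14.78456)/(0.636056*h^9 - 0.155316*h^8 + 2.098314*h^7 - 3.446191*h^6 + 2.799186*h^5 - 6.996696*h^4 + 6.440104*h^3 - 4.12272*h^2 + 5.5272*h - 2.744)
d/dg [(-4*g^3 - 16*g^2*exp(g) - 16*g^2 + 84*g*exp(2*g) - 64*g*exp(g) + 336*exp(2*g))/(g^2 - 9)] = 4*(-4*g^4*exp(g) - g^4 + 42*g^3*exp(2*g) - 16*g^3*exp(g) + 147*g^2*exp(2*g) + 52*g^2*exp(g) + 27*g^2 - 546*g*exp(2*g) + 216*g*exp(g) + 72*g - 1701*exp(2*g) + 144*exp(g))/(g^4 - 18*g^2 + 81)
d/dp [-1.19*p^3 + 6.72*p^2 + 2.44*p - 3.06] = -3.57*p^2 + 13.44*p + 2.44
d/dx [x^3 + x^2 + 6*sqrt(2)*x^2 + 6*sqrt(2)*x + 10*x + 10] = 3*x^2 + 2*x + 12*sqrt(2)*x + 6*sqrt(2) + 10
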